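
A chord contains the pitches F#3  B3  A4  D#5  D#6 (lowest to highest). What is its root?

B

F#, B, A, D# are the tones of a B dominant seventh chord (B–D#–F#–A), making B the root.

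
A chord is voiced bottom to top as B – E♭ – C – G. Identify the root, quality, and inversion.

The pitch classes B, Eb, C, G arrange in thirds as C–Eb–G–B: a C minor-major seventh chord.
The lowest note is B, the seventh of the chord, so this is third inversion (figured bass 4/2).

C minor-major seventh, third inversion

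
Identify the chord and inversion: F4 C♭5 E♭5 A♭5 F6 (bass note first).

Reducing to letter names: F, Cb, Eb, Ab. These stack in thirds as F–Ab–Cb–Eb — an F half-diminished seventh chord.
The lowest note is F, the root of the chord, so this is root position (figured bass 7).

F half-diminished seventh, root position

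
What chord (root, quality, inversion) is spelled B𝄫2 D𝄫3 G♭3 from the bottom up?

Reducing to letter names: Bbb, Dbb, Gb. These stack in thirds as Gb–Bbb–Dbb — a Gb diminished triad.
The lowest note is Bbb, the third of the chord, so this is first inversion (figured bass 6).

Gb diminished, first inversion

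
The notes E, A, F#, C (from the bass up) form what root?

F#

E, A, F#, C are the tones of an F# half-diminished seventh chord (F#–A–C–E), making F# the root.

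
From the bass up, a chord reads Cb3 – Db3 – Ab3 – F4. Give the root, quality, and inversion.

Db dominant seventh, third inversion

Reducing to letter names: Cb, Db, Ab, F. These stack in thirds as Db–F–Ab–Cb — a Db dominant seventh chord.
With the seventh (Cb) in the bass, the chord is in third inversion (figured bass 4/2).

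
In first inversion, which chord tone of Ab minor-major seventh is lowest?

Cb

In first inversion the third is lowest. For Ab minor-major seventh (Ab–Cb–Eb–G) that is Cb.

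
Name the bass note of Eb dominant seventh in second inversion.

Bb

Eb dominant seventh is Eb–G–Bb–Db. Second inversion places the fifth in the bass: Bb.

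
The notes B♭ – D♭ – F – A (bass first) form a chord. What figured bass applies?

The notes Bb, Db, F, A stack in thirds as Bb–Db–F–A — a Bb minor-major seventh chord. The bass Bb is the root, so this is root position: figured 7.

7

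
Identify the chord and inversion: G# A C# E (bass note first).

A major seventh, third inversion

The distinct note names are G#, A, C#, E. Stacked in thirds they read A–C#–E–G#, which is a major seventh chord on A.
G# is the seventh of A major seventh; seventh in the bass means third inversion (figured bass 4/2).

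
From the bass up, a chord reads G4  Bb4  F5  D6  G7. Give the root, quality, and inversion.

G minor seventh, root position

Reducing to letter names: G, Bb, F, D. These stack in thirds as G–Bb–D–F — a G minor seventh chord.
With the root (G) in the bass, the chord is in root position (figured bass 7).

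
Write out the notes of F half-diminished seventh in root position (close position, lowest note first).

F, Ab, Cb, Eb

F half-diminished seventh is F–Ab–Cb–Eb. Root position puts the root (F) in the bass, with the remaining tones above: F, Ab, Cb, Eb.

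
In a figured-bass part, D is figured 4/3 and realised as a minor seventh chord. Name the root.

G

The figures 4/3 mean the fifth of the chord is in the bass. If D is the fifth of a minor seventh chord, the root is G (chord tones G–Bb–D–F).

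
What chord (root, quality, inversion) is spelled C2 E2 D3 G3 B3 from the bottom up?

The pitch classes C, E, D, G, B arrange in thirds as C–E–G–B–D: a C major ninth chord.
C is the root of C major ninth; root in the bass means root position.

C major ninth, root position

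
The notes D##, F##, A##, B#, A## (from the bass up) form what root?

Reordering D##, F##, A##, B# into stacked thirds gives B#–D##–F##–A##; the bottom of that stack, B#, is the root.

B#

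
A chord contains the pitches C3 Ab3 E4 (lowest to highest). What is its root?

Ab

Reordering C, Ab, E into stacked thirds gives Ab–C–E; the bottom of that stack, Ab, is the root.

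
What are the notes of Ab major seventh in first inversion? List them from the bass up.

The chord tones are Ab–C–Eb–G. With the third (C) lowest for first inversion: C, Eb, G, Ab.

C, Eb, G, Ab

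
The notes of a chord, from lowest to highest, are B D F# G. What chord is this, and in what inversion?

The pitch classes B, D, F#, G arrange in thirds as G–B–D–F#: a G major seventh chord.
The lowest note is B, the third of the chord, so this is first inversion (figured bass 6/5).

G major seventh, first inversion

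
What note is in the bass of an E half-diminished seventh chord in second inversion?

The fifth of E half-diminished seventh (E–G–Bb–D) is Bb; that is the bass in second inversion.

Bb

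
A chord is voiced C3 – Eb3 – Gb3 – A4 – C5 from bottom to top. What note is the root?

Reordering C, Eb, Gb, A into stacked thirds gives A–C–Eb–Gb; the bottom of that stack, A, is the root.

A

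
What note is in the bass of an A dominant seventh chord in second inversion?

E

In second inversion the fifth is lowest. For A dominant seventh (A–C#–E–G) that is E.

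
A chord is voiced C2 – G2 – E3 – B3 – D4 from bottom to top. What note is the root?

C

The distinct letter names are C, G, E, B, D. Arranged as a stack of thirds they read C–E–G–B–D, so C is the root (a C major ninth chord).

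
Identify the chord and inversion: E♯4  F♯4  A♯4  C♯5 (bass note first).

Reducing to letter names: E#, F#, A#, C#. These stack in thirds as F#–A#–C#–E# — an F# major seventh chord.
The lowest note is E#, the seventh of the chord, so this is third inversion (figured bass 4/2).

F# major seventh, third inversion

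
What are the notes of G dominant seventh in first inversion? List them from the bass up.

B, D, F, G

The chord tones are G–B–D–F. With the third (B) lowest for first inversion: B, D, F, G.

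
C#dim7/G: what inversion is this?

C#dim7/G means C# diminished seventh with G in the bass. G is the fifth of C# diminished seventh (C#–E–G–Bb), so this is second inversion.

second inversion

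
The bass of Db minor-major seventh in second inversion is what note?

Ab

In second inversion the fifth is lowest. For Db minor-major seventh (Db–Fb–Ab–C) that is Ab.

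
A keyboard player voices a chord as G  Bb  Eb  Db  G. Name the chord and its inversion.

Eb dominant seventh, first inversion

The pitch classes G, Bb, Eb, Db arrange in thirds as Eb–G–Bb–Db: an Eb dominant seventh chord.
With the third (G) in the bass, the chord is in first inversion (figured bass 6/5).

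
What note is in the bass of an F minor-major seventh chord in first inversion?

Ab

F minor-major seventh is F–Ab–C–E. First inversion places the third in the bass: Ab.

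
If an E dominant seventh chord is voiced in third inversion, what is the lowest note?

D

In third inversion the seventh is lowest. For E dominant seventh (E–G#–B–D) that is D.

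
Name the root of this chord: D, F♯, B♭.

D, F#, Bb are the tones of a Bb augmented triad (Bb–D–F#), making Bb the root.

Bb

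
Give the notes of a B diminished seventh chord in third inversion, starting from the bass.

Ab, B, D, F

B diminished seventh is B–D–F–Ab. Third inversion puts the seventh (Ab) in the bass, with the remaining tones above: Ab, B, D, F.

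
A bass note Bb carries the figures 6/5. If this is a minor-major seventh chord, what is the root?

G

The figures 6/5 mean the third of the chord is in the bass. If Bb is the third of a minor-major seventh chord, the root is G (chord tones G–Bb–D–F#).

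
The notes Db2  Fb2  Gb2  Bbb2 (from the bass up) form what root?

The distinct letter names are Db, Fb, Gb, Bbb. Arranged as a stack of thirds they read Gb–Bbb–Db–Fb, so Gb is the root (a Gb minor seventh chord).

Gb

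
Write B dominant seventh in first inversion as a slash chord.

First inversion of B dominant seventh has the third (D#) in the bass. As a slash chord: B7/D#.

B7/D#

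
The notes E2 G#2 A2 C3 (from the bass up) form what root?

The distinct letter names are E, G#, A, C. Arranged as a stack of thirds they read A–C–E–G#, so A is the root (an A minor-major seventh chord).

A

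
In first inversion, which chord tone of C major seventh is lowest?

In first inversion the third is lowest. For C major seventh (C–E–G–B) that is E.

E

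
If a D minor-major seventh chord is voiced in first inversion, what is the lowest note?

F

In first inversion the third is lowest. For D minor-major seventh (D–F–A–C#) that is F.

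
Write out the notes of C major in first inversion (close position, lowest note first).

Spelling C major: C–E–G. In first inversion the third is bass, giving E, G, C from the bottom.

E, G, C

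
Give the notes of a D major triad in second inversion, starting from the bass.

A, D, F#

D major is D–F#–A. Second inversion puts the fifth (A) in the bass, with the remaining tones above: A, D, F#.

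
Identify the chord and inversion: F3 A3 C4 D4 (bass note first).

The pitch classes F, A, C, D arrange in thirds as D–F–A–C: a D minor seventh chord.
With the third (F) in the bass, the chord is in first inversion (figured bass 6/5).

D minor seventh, first inversion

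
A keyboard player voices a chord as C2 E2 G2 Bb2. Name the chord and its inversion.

C dominant seventh, root position

The distinct note names are C, E, G, Bb. Stacked in thirds they read C–E–G–Bb, which is a dominant seventh chord on C.
The lowest note is C, the root of the chord, so this is root position (figured bass 7).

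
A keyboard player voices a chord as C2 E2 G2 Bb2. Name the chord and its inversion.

The pitch classes C, E, G, Bb arrange in thirds as C–E–G–Bb: a C dominant seventh chord.
C is the root of C dominant seventh; root in the bass means root position (figured bass 7).

C dominant seventh, root position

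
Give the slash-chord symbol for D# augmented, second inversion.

Second inversion of D# augmented has the fifth (A##) in the bass. As a slash chord: D#aug/A##.

D#aug/A##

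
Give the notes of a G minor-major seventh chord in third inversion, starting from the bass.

F#, G, Bb, D

Spelling G minor-major seventh: G–Bb–D–F#. In third inversion the seventh is bass, giving F#, G, Bb, D from the bottom.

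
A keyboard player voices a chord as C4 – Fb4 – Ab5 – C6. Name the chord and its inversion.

Fb augmented, second inversion

The distinct note names are C, Fb, Ab. Stacked in thirds they read Fb–Ab–C, which is an augmented triad on Fb.
C is the fifth of Fb augmented; fifth in the bass means second inversion (figured bass 6/4).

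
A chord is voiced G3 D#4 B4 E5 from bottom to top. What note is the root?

E

G, D#, B, E are the tones of an E minor-major seventh chord (E–G–B–D#), making E the root.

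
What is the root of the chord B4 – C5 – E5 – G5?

The distinct letter names are B, C, E, G. Arranged as a stack of thirds they read C–E–G–B, so C is the root (a C major seventh chord).

C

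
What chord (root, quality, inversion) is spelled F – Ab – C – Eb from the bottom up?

Reducing to letter names: F, Ab, C, Eb. These stack in thirds as F–Ab–C–Eb — an F minor seventh chord.
The lowest note is F, the root of the chord, so this is root position (figured bass 7).

F minor seventh, root position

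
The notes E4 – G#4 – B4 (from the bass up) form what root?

E, G#, B are the tones of an E major triad (E–G#–B), making E the root.

E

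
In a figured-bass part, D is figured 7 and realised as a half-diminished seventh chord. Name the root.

The figures 7 mean the root of the chord is in the bass. If D is the root of a half-diminished seventh chord, the root is D (chord tones D–F–Ab–C).

D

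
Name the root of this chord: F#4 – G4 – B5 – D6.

F#, G, B, D are the tones of a G major seventh chord (G–B–D–F#), making G the root.

G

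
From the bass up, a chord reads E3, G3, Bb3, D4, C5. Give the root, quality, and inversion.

C dominant ninth, first inversion

Reducing to letter names: E, G, Bb, D, C. These stack in thirds as C–E–G–Bb–D — a C dominant ninth chord.
With the third (E) in the bass, the chord is in first inversion.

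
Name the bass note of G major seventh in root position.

G

G major seventh is G–B–D–F#. Root position places the root in the bass: G.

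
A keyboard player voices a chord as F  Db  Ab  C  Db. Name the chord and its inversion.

Db major seventh, first inversion

The pitch classes F, Db, Ab, C arrange in thirds as Db–F–Ab–C: a Db major seventh chord.
With the third (F) in the bass, the chord is in first inversion (figured bass 6/5).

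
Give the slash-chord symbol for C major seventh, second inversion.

Cmaj7/G

Second inversion of C major seventh has the fifth (G) in the bass. As a slash chord: Cmaj7/G.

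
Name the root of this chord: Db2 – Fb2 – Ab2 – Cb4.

Db

The distinct letter names are Db, Fb, Ab, Cb. Arranged as a stack of thirds they read Db–Fb–Ab–Cb, so Db is the root (a Db minor seventh chord).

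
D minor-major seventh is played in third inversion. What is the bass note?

The seventh of D minor-major seventh (D–F–A–C#) is C#; that is the bass in third inversion.

C#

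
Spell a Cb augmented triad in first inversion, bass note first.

Eb, G, Cb

The chord tones are Cb–Eb–G. With the third (Eb) lowest for first inversion: Eb, G, Cb.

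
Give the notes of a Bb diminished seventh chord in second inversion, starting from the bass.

Spelling Bb diminished seventh: Bb–Db–Fb–Abb. In second inversion the fifth is bass, giving Fb, Abb, Bb, Db from the bottom.

Fb, Abb, Bb, Db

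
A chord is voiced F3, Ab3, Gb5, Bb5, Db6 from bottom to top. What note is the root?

Gb

F, Ab, Gb, Bb, Db are the tones of a Gb major ninth chord (Gb–Bb–Db–F–Ab), making Gb the root.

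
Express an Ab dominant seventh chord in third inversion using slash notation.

Third inversion of Ab dominant seventh has the seventh (Gb) in the bass. As a slash chord: Ab7/Gb.

Ab7/Gb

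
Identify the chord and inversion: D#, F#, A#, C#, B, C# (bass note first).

B major ninth, first inversion

The distinct note names are D#, F#, A#, C#, B. Stacked in thirds they read B–D#–F#–A#–C#, which is a major ninth chord on B.
The lowest note is D#, the third of the chord, so this is first inversion.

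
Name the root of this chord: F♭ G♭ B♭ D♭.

Gb

Reordering Fb, Gb, Bb, Db into stacked thirds gives Gb–Bb–Db–Fb; the bottom of that stack, Gb, is the root.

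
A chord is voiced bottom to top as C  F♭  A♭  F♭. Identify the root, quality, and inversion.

Reducing to letter names: C, Fb, Ab. These stack in thirds as Fb–Ab–C — an Fb augmented triad.
The lowest note is C, the fifth of the chord, so this is second inversion (figured bass 6/4).

Fb augmented, second inversion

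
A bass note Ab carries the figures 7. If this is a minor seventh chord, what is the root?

The figures 7 mean the root of the chord is in the bass. If Ab is the root of a minor seventh chord, the root is Ab (chord tones Ab–Cb–Eb–Gb).

Ab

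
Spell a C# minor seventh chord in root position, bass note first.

The chord tones are C#–E–G#–B. With the root (C#) lowest for root position: C#, E, G#, B.

C#, E, G#, B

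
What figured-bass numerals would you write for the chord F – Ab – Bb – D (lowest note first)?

The notes F, Ab, Bb, D stack in thirds as Bb–D–F–Ab — a Bb dominant seventh chord. The bass F is the fifth, so this is second inversion: figured 4/3.

4/3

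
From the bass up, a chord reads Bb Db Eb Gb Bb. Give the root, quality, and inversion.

Eb minor seventh, second inversion

Reducing to letter names: Bb, Db, Eb, Gb. These stack in thirds as Eb–Gb–Bb–Db — an Eb minor seventh chord.
The lowest note is Bb, the fifth of the chord, so this is second inversion (figured bass 4/3).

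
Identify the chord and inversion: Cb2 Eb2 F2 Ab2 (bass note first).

The distinct note names are Cb, Eb, F, Ab. Stacked in thirds they read F–Ab–Cb–Eb, which is a half-diminished seventh chord on F.
The lowest note is Cb, the fifth of the chord, so this is second inversion (figured bass 4/3).

F half-diminished seventh, second inversion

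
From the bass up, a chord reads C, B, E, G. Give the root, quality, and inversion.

The distinct note names are C, B, E, G. Stacked in thirds they read C–E–G–B, which is a major seventh chord on C.
The lowest note is C, the root of the chord, so this is root position (figured bass 7).

C major seventh, root position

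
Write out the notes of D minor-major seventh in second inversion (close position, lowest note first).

A, C#, D, F

Spelling D minor-major seventh: D–F–A–C#. In second inversion the fifth is bass, giving A, C#, D, F from the bottom.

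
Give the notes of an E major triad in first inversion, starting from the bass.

G#, B, E

Spelling E major: E–G#–B. In first inversion the third is bass, giving G#, B, E from the bottom.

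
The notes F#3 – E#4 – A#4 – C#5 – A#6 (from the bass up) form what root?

The distinct letter names are F#, E#, A#, C#. Arranged as a stack of thirds they read F#–A#–C#–E#, so F# is the root (an F# major seventh chord).

F#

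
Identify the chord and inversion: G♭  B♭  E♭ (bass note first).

The pitch classes Gb, Bb, Eb arrange in thirds as Eb–Gb–Bb: an Eb minor triad.
Gb is the third of Eb minor; third in the bass means first inversion (figured bass 6).

Eb minor, first inversion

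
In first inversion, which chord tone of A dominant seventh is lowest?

C#

In first inversion the third is lowest. For A dominant seventh (A–C#–E–G) that is C#.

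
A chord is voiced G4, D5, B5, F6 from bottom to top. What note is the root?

Reordering G, D, B, F into stacked thirds gives G–B–D–F; the bottom of that stack, G, is the root.

G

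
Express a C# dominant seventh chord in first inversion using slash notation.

C#7/E#

First inversion of C# dominant seventh has the third (E#) in the bass. As a slash chord: C#7/E#.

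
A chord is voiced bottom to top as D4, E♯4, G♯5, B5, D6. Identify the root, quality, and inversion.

E# diminished seventh, third inversion

The pitch classes D, E#, G#, B arrange in thirds as E#–G#–B–D: an E# diminished seventh chord.
The lowest note is D, the seventh of the chord, so this is third inversion (figured bass 4/2).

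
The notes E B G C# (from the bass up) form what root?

C#

E, B, G, C# are the tones of a C# half-diminished seventh chord (C#–E–G–B), making C# the root.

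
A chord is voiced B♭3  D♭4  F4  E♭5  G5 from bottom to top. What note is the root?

Bb, Db, F, Eb, G are the tones of an Eb dominant ninth chord (Eb–G–Bb–Db–F), making Eb the root.

Eb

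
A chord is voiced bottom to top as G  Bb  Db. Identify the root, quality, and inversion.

G diminished, root position

The pitch classes G, Bb, Db arrange in thirds as G–Bb–Db: a G diminished triad.
With the root (G) in the bass, the chord is in root position (figured bass 5/3).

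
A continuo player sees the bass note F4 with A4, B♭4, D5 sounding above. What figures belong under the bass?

The notes F, A, Bb, D stack in thirds as Bb–D–F–A — a Bb major seventh chord. The bass F is the fifth, so this is second inversion: figured 4/3.

4/3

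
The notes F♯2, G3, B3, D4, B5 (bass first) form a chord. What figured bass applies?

The notes F#, G, B, D stack in thirds as G–B–D–F# — a G major seventh chord. The bass F# is the seventh, so this is third inversion: figured 4/2.

4/2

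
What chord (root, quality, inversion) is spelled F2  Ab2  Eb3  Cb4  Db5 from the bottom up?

The distinct note names are F, Ab, Eb, Cb, Db. Stacked in thirds they read Db–F–Ab–Cb–Eb, which is a dominant ninth chord on Db.
F is the third of Db dominant ninth; third in the bass means first inversion.

Db dominant ninth, first inversion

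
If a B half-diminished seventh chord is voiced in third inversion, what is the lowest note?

In third inversion the seventh is lowest. For B half-diminished seventh (B–D–F–A) that is A.

A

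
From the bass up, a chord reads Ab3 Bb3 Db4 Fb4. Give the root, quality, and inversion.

The pitch classes Ab, Bb, Db, Fb arrange in thirds as Bb–Db–Fb–Ab: a Bb half-diminished seventh chord.
Ab is the seventh of Bb half-diminished seventh; seventh in the bass means third inversion (figured bass 4/2).

Bb half-diminished seventh, third inversion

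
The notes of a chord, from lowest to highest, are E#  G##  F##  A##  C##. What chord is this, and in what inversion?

The distinct note names are E#, G##, F##, A##, C##. Stacked in thirds they read F##–A##–C##–E#–G##, which is a dominant ninth chord on F##.
E# is the seventh of F## dominant ninth; seventh in the bass means third inversion.

F## dominant ninth, third inversion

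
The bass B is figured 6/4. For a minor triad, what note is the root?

The figures 6/4 mean the fifth of the chord is in the bass. If B is the fifth of a minor triad, the root is E (chord tones E–G–B).

E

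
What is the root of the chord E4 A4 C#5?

The distinct letter names are E, A, C#. Arranged as a stack of thirds they read A–C#–E, so A is the root (an A major triad).

A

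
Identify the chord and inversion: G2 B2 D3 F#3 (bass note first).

Reducing to letter names: G, B, D, F#. These stack in thirds as G–B–D–F# — a G major seventh chord.
The lowest note is G, the root of the chord, so this is root position (figured bass 7).

G major seventh, root position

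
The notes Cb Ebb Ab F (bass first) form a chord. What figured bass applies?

4/3

The notes Cb, Ebb, Ab, F stack in thirds as F–Ab–Cb–Ebb — an F diminished seventh chord. The bass Cb is the fifth, so this is second inversion: figured 4/3.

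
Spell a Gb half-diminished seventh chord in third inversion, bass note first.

Gb half-diminished seventh is Gb–Bbb–Dbb–Fb. Third inversion puts the seventh (Fb) in the bass, with the remaining tones above: Fb, Gb, Bbb, Dbb.

Fb, Gb, Bbb, Dbb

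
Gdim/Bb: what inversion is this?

first inversion

Gdim/Bb means G diminished with Bb in the bass. Bb is the third of G diminished (G–Bb–Db), so this is first inversion.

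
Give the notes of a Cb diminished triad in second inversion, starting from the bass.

Spelling Cb diminished: Cb–Ebb–Gbb. In second inversion the fifth is bass, giving Gbb, Cb, Ebb from the bottom.

Gbb, Cb, Ebb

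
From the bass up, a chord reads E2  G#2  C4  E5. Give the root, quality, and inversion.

C augmented, first inversion

Reducing to letter names: E, G#, C. These stack in thirds as C–E–G# — a C augmented triad.
The lowest note is E, the third of the chord, so this is first inversion (figured bass 6).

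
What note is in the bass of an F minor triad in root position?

F

The root of F minor (F–Ab–C) is F; that is the bass in root position.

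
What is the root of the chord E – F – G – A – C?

F

The distinct letter names are E, F, G, A, C. Arranged as a stack of thirds they read F–A–C–E–G, so F is the root (an F major ninth chord).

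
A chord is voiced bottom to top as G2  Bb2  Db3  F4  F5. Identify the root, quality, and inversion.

The pitch classes G, Bb, Db, F arrange in thirds as G–Bb–Db–F: a G half-diminished seventh chord.
The lowest note is G, the root of the chord, so this is root position (figured bass 7).

G half-diminished seventh, root position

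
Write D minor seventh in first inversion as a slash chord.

First inversion of D minor seventh has the third (F) in the bass. As a slash chord: Dm7/F.

Dm7/F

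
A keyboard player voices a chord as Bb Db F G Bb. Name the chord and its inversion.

G half-diminished seventh, first inversion

The distinct note names are Bb, Db, F, G. Stacked in thirds they read G–Bb–Db–F, which is a half-diminished seventh chord on G.
The lowest note is Bb, the third of the chord, so this is first inversion (figured bass 6/5).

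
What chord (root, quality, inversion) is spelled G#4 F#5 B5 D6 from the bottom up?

The distinct note names are G#, F#, B, D. Stacked in thirds they read G#–B–D–F#, which is a half-diminished seventh chord on G#.
The lowest note is G#, the root of the chord, so this is root position (figured bass 7).

G# half-diminished seventh, root position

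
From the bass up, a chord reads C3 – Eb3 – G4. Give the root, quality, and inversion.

The distinct note names are C, Eb, G. Stacked in thirds they read C–Eb–G, which is a minor triad on C.
C is the root of C minor; root in the bass means root position (figured bass 5/3).

C minor, root position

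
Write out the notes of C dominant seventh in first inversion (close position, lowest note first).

The chord tones are C–E–G–Bb. With the third (E) lowest for first inversion: E, G, Bb, C.

E, G, Bb, C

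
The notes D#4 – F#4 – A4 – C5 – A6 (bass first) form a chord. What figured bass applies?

The notes D#, F#, A, C stack in thirds as D#–F#–A–C — a D# diminished seventh chord. The bass D# is the root, so this is root position: figured 7.

7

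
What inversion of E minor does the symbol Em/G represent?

first inversion

Em/G means E minor with G in the bass. G is the third of E minor (E–G–B), so this is first inversion.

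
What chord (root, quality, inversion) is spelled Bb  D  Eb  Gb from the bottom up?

The distinct note names are Bb, D, Eb, Gb. Stacked in thirds they read Eb–Gb–Bb–D, which is a minor-major seventh chord on Eb.
Bb is the fifth of Eb minor-major seventh; fifth in the bass means second inversion (figured bass 4/3).

Eb minor-major seventh, second inversion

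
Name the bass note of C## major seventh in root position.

C## major seventh is C##–E##–G##–B##. Root position places the root in the bass: C##.

C##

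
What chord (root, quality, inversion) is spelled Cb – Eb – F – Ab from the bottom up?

F half-diminished seventh, second inversion

The distinct note names are Cb, Eb, F, Ab. Stacked in thirds they read F–Ab–Cb–Eb, which is a half-diminished seventh chord on F.
The lowest note is Cb, the fifth of the chord, so this is second inversion (figured bass 4/3).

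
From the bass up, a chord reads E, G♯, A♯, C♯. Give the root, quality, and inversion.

A# half-diminished seventh, second inversion

The distinct note names are E, G#, A#, C#. Stacked in thirds they read A#–C#–E–G#, which is a half-diminished seventh chord on A#.
The lowest note is E, the fifth of the chord, so this is second inversion (figured bass 4/3).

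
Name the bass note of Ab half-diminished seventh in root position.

Ab

In root position the root is lowest. For Ab half-diminished seventh (Ab–Cb–Ebb–Gb) that is Ab.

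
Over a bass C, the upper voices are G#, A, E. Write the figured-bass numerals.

The notes C, G#, A, E stack in thirds as A–C–E–G# — an A minor-major seventh chord. The bass C is the third, so this is first inversion: figured 6/5.

6/5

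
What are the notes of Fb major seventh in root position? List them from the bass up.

Fb, Ab, Cb, Eb

Fb major seventh is Fb–Ab–Cb–Eb. Root position puts the root (Fb) in the bass, with the remaining tones above: Fb, Ab, Cb, Eb.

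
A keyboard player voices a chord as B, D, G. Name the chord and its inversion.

The pitch classes B, D, G arrange in thirds as G–B–D: a G major triad.
B is the third of G major; third in the bass means first inversion (figured bass 6).

G major, first inversion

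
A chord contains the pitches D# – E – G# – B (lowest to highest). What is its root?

D#, E, G#, B are the tones of an E major seventh chord (E–G#–B–D#), making E the root.

E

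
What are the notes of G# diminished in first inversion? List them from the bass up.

The chord tones are G#–B–D. With the third (B) lowest for first inversion: B, D, G#.

B, D, G#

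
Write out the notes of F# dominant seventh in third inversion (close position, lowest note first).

E, F#, A#, C#

The chord tones are F#–A#–C#–E. With the seventh (E) lowest for third inversion: E, F#, A#, C#.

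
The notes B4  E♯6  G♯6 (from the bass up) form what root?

B, E#, G# are the tones of an E# diminished triad (E#–G#–B), making E# the root.

E#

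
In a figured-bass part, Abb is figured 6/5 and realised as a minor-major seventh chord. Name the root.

The figures 6/5 mean the third of the chord is in the bass. If Abb is the third of a minor-major seventh chord, the root is Fb (chord tones Fb–Abb–Cb–Eb).

Fb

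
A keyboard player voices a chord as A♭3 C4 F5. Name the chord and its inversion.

F minor, first inversion

The distinct note names are Ab, C, F. Stacked in thirds they read F–Ab–C, which is a minor triad on F.
Ab is the third of F minor; third in the bass means first inversion (figured bass 6).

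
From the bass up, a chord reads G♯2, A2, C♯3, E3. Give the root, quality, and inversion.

Reducing to letter names: G#, A, C#, E. These stack in thirds as A–C#–E–G# — an A major seventh chord.
The lowest note is G#, the seventh of the chord, so this is third inversion (figured bass 4/2).

A major seventh, third inversion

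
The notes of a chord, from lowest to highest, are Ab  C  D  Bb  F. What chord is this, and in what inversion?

Bb dominant ninth, third inversion

The distinct note names are Ab, C, D, Bb, F. Stacked in thirds they read Bb–D–F–Ab–C, which is a dominant ninth chord on Bb.
The lowest note is Ab, the seventh of the chord, so this is third inversion.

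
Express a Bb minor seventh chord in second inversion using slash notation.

Second inversion of Bb minor seventh has the fifth (F) in the bass. As a slash chord: Bbm7/F.

Bbm7/F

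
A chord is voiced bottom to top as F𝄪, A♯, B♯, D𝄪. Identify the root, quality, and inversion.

Reducing to letter names: F##, A#, B#, D##. These stack in thirds as B#–D##–F##–A# — a B# dominant seventh chord.
The lowest note is F##, the fifth of the chord, so this is second inversion (figured bass 4/3).

B# dominant seventh, second inversion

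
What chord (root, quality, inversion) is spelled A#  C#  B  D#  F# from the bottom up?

The distinct note names are A#, C#, B, D#, F#. Stacked in thirds they read B–D#–F#–A#–C#, which is a major ninth chord on B.
A# is the seventh of B major ninth; seventh in the bass means third inversion.

B major ninth, third inversion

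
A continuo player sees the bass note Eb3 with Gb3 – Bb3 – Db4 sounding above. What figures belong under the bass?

7

The notes Eb, Gb, Bb, Db stack in thirds as Eb–Gb–Bb–Db — an Eb minor seventh chord. The bass Eb is the root, so this is root position: figured 7.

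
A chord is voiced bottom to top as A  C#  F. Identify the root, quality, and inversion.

Reducing to letter names: A, C#, F. These stack in thirds as F–A–C# — an F augmented triad.
The lowest note is A, the third of the chord, so this is first inversion (figured bass 6).

F augmented, first inversion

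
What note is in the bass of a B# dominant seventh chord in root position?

B#

The root of B# dominant seventh (B#–D##–F##–A#) is B#; that is the bass in root position.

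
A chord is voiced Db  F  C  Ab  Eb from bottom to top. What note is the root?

The distinct letter names are Db, F, C, Ab, Eb. Arranged as a stack of thirds they read Db–F–Ab–C–Eb, so Db is the root (a Db major ninth chord).

Db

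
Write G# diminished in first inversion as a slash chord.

G#dim/B

First inversion of G# diminished has the third (B) in the bass. As a slash chord: G#dim/B.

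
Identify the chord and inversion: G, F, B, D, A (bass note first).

G dominant ninth, root position

The distinct note names are G, F, B, D, A. Stacked in thirds they read G–B–D–F–A, which is a dominant ninth chord on G.
With the root (G) in the bass, the chord is in root position.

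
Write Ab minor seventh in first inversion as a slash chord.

Abm7/Cb

First inversion of Ab minor seventh has the third (Cb) in the bass. As a slash chord: Abm7/Cb.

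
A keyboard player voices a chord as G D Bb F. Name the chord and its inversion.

G minor seventh, root position

Reducing to letter names: G, D, Bb, F. These stack in thirds as G–Bb–D–F — a G minor seventh chord.
The lowest note is G, the root of the chord, so this is root position (figured bass 7).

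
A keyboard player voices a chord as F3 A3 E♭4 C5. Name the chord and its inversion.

F dominant seventh, root position

The pitch classes F, A, Eb, C arrange in thirds as F–A–C–Eb: an F dominant seventh chord.
F is the root of F dominant seventh; root in the bass means root position (figured bass 7).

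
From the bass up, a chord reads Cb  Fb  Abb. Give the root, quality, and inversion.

The distinct note names are Cb, Fb, Abb. Stacked in thirds they read Fb–Abb–Cb, which is a minor triad on Fb.
The lowest note is Cb, the fifth of the chord, so this is second inversion (figured bass 6/4).

Fb minor, second inversion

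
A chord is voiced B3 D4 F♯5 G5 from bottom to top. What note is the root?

G

The distinct letter names are B, D, F#, G. Arranged as a stack of thirds they read G–B–D–F#, so G is the root (a G major seventh chord).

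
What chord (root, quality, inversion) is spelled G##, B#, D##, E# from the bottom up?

E# major seventh, first inversion

The pitch classes G##, B#, D##, E# arrange in thirds as E#–G##–B#–D##: an E# major seventh chord.
G## is the third of E# major seventh; third in the bass means first inversion (figured bass 6/5).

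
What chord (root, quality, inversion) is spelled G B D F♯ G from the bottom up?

G major seventh, root position

The pitch classes G, B, D, F# arrange in thirds as G–B–D–F#: a G major seventh chord.
With the root (G) in the bass, the chord is in root position (figured bass 7).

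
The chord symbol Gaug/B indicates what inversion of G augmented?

Gaug/B means G augmented with B in the bass. B is the third of G augmented (G–B–D#), so this is first inversion.

first inversion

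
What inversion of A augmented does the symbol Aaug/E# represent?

Aaug/E# means A augmented with E# in the bass. E# is the fifth of A augmented (A–C#–E#), so this is second inversion.

second inversion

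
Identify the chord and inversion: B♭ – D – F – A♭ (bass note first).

The pitch classes Bb, D, F, Ab arrange in thirds as Bb–D–F–Ab: a Bb dominant seventh chord.
With the root (Bb) in the bass, the chord is in root position (figured bass 7).

Bb dominant seventh, root position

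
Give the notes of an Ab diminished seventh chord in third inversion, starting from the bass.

Gbb, Ab, Cb, Ebb

Ab diminished seventh is Ab–Cb–Ebb–Gbb. Third inversion puts the seventh (Gbb) in the bass, with the remaining tones above: Gbb, Ab, Cb, Ebb.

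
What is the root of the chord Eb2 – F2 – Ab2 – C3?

Eb, F, Ab, C are the tones of an F minor seventh chord (F–Ab–C–Eb), making F the root.

F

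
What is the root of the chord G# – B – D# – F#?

Reordering G#, B, D#, F# into stacked thirds gives G#–B–D#–F#; the bottom of that stack, G#, is the root.

G#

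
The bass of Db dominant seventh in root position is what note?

In root position the root is lowest. For Db dominant seventh (Db–F–Ab–Cb) that is Db.

Db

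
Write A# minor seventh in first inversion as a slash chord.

First inversion of A# minor seventh has the third (C#) in the bass. As a slash chord: A#m7/C#.

A#m7/C#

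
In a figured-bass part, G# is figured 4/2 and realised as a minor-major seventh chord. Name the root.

A

The figures 4/2 mean the seventh of the chord is in the bass. If G# is the seventh of a minor-major seventh chord, the root is A (chord tones A–C–E–G#).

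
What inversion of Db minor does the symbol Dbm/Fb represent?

first inversion

Dbm/Fb means Db minor with Fb in the bass. Fb is the third of Db minor (Db–Fb–Ab), so this is first inversion.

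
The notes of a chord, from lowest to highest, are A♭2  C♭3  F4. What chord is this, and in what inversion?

The distinct note names are Ab, Cb, F. Stacked in thirds they read F–Ab–Cb, which is a diminished triad on F.
With the third (Ab) in the bass, the chord is in first inversion (figured bass 6).

F diminished, first inversion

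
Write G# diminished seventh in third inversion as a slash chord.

Third inversion of G# diminished seventh has the seventh (F) in the bass. As a slash chord: G#dim7/F.

G#dim7/F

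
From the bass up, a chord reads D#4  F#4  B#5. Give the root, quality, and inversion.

The pitch classes D#, F#, B# arrange in thirds as B#–D#–F#: a B# diminished triad.
With the third (D#) in the bass, the chord is in first inversion (figured bass 6).

B# diminished, first inversion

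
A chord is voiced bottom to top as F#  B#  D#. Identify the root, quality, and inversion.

B# diminished, second inversion

The pitch classes F#, B#, D# arrange in thirds as B#–D#–F#: a B# diminished triad.
With the fifth (F#) in the bass, the chord is in second inversion (figured bass 6/4).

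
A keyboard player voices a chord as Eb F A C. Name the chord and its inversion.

F dominant seventh, third inversion

The distinct note names are Eb, F, A, C. Stacked in thirds they read F–A–C–Eb, which is a dominant seventh chord on F.
With the seventh (Eb) in the bass, the chord is in third inversion (figured bass 4/2).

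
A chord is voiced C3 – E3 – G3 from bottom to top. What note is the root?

C

C, E, G are the tones of a C major triad (C–E–G), making C the root.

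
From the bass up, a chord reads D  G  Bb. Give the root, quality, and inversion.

G minor, second inversion

The distinct note names are D, G, Bb. Stacked in thirds they read G–Bb–D, which is a minor triad on G.
With the fifth (D) in the bass, the chord is in second inversion (figured bass 6/4).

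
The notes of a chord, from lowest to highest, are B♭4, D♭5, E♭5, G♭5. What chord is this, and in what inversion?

Reducing to letter names: Bb, Db, Eb, Gb. These stack in thirds as Eb–Gb–Bb–Db — an Eb minor seventh chord.
With the fifth (Bb) in the bass, the chord is in second inversion (figured bass 4/3).

Eb minor seventh, second inversion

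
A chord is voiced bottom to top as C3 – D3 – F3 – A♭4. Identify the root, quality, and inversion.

D half-diminished seventh, third inversion

Reducing to letter names: C, D, F, Ab. These stack in thirds as D–F–Ab–C — a D half-diminished seventh chord.
C is the seventh of D half-diminished seventh; seventh in the bass means third inversion (figured bass 4/2).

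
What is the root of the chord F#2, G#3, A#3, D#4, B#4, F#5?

The distinct letter names are F#, G#, A#, D#, B#. Arranged as a stack of thirds they read G#–B#–D#–F#–A#, so G# is the root (a G# dominant ninth chord).

G#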